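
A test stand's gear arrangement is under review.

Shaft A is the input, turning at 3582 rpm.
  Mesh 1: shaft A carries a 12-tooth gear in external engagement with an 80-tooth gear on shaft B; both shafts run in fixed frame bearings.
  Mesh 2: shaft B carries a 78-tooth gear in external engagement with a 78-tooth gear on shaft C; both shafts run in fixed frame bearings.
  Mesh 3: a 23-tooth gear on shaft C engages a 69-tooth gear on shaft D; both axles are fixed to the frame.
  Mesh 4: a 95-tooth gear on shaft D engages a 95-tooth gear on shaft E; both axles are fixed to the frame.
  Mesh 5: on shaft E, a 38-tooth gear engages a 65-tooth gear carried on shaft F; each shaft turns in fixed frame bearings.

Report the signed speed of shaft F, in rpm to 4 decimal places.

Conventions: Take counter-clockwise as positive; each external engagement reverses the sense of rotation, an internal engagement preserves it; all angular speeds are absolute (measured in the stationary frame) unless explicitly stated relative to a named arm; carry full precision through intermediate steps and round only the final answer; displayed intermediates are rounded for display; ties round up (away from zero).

-104.7046 rpm

topology: fixed-axis compound train — 5 meshes, A→F
mesh 1 [12T→80T]: ω = 3582.0000×12/80 = 537.3000 rpm, sense flips to −
mesh 2 [78T→78T]: ω = 537.3000×78/78 = 537.3000 rpm, sense flips to +
mesh 3 [23T→69T]: ω = 537.3000×23/69 = 179.1000 rpm, sense flips to −
mesh 4 [95T→95T]: ω = 179.1000×95/95 = 179.1000 rpm, sense flips to +
mesh 5 [38T→65T]: ω = 179.1000×38/65 = 104.7046 rpm, sense flips to −
signed output speed = -104.7046 rpm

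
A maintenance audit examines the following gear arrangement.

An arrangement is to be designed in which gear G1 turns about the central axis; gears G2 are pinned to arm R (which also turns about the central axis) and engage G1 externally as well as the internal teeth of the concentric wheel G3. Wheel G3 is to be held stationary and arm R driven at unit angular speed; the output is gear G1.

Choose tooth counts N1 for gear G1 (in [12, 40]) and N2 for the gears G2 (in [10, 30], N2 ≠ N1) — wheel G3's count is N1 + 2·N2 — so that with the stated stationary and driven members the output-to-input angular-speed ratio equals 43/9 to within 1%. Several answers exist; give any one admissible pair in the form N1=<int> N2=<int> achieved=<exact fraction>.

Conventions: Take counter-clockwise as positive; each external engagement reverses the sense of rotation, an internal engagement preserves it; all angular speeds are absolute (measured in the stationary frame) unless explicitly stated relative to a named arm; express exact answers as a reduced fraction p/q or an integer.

N1=18 N2=25 achieved=43/9

design class (target 43/9): planetary set
Willis with ω_ring = 0: ω_sun/ω_arm = (N1+N3)/N1; set equal to 43/9  ⇒  N3/N1 = 43/9 − 1 = 34/9
N3 = N1 + 2·N2  ⇒  N2/N1 = (N3/N1 − 1)/2 = (34/9 − 1)/2 = 25/18
smallest multiple with N1 ≥ 12 and N2 ≥ 10: k = 1  ⇒  N1 = 1·18 = 18, N2 = 1·25 = 25 (N1 ≤ 40, N2 ≤ 30, N2 ≠ N1 ✓), N3 = 18 + 2·25 = 68
check: (N1+N3)/N1 with N1 = 18, N3 = 68 gives 43/9; |achieved − target| = 0 ≤ 43/900 ✓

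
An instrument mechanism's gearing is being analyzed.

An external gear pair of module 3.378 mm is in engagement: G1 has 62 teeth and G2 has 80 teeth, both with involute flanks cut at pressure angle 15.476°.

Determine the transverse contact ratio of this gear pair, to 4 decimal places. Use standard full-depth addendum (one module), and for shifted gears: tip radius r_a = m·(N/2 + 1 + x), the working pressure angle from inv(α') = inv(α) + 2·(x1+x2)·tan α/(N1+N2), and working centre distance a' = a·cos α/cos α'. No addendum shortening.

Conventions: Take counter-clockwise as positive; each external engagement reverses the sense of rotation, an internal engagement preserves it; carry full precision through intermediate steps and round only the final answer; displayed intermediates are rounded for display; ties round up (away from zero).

topology: single-mesh involute geometry — m = 3.378, 62T/80T pair
base radii: r_b1 = 100.921167, r_b2 = 130.220861
tip radii: r_a1 = 108.096000, r_a2 = 138.498000
no profile shift: α' = α, a' = a
action lengths: √(r_a1²−r_b1²) = 38.725486, √(r_a2²−r_b2²) = 47.161673
base pitch p_b = π·m·cos α = 10.227522
CR = (38.725486 + 47.161673 − 239.838000·sin 15.47600°)/10.227522 = 2.140309
contact ratio ≈ 2.1403

2.1403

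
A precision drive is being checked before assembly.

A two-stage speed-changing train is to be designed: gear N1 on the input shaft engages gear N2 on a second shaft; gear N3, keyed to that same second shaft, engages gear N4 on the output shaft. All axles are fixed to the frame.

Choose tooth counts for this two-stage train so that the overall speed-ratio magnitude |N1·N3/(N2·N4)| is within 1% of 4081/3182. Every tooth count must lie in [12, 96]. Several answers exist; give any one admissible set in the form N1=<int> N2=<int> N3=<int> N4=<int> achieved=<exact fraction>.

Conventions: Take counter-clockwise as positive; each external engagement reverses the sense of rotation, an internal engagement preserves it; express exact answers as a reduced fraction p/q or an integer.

2-stage fixed-axis compound train for ratio 4081/3182
target = 4081/3182 in lowest terms: an exact hit needs N1·N3 = k·4081 and N2·N4 = k·3182 for one integer k, every count in [12, 96]; additionally prefer no 1:1 stage (N1 ≠ N2, N3 ≠ N4)
k = 1: N1·N3 = 4081 = 53·77, N2·N4 = 3182 = 37·86
achieved = 53·77/(37·86) = 4081/3182; |achieved − target| = 0 ≤ 4081/318200 ✓

N1=53 N2=37 N3=77 N4=86 achieved=4081/3182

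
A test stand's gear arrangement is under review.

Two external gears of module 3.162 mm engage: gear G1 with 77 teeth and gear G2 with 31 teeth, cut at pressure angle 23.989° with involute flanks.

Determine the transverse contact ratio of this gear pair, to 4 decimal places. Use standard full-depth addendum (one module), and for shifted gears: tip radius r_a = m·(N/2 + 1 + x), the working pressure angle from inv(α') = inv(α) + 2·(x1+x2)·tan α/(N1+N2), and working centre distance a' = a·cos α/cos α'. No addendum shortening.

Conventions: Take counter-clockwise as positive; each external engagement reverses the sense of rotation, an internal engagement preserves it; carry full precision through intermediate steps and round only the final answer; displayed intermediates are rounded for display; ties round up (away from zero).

1.5630

single-mesh involute tooth geometry (77T engaging 31T at module 3.162)
base radii: r_b1 = 111.221788, r_b2 = 44.777603
tip radii: r_a1 = 124.899000, r_a2 = 52.173000
no profile shift: α' = α, a' = a
action lengths: √(r_a1²−r_b1²) = 56.828463, √(r_a2²−r_b2²) = 26.776636
base pitch p_b = π·m·cos α = 9.075677
CR = (56.828463 + 26.776636 − 170.748000·sin 23.98900°)/9.075677 = 1.563033
contact ratio ≈ 1.5630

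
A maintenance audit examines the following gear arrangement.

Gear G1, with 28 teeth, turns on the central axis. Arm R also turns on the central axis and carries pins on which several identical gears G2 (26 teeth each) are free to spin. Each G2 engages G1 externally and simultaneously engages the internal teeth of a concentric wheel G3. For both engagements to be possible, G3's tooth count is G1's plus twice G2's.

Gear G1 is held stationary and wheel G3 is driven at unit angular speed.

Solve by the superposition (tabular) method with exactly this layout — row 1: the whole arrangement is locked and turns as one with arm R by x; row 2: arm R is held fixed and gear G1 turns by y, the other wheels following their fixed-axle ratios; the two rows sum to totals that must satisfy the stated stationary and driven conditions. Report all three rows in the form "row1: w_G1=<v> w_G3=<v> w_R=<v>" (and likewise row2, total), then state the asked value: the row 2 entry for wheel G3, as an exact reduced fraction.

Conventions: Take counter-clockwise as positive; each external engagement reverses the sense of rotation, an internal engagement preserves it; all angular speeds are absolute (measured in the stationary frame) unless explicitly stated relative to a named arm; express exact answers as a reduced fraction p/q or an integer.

recognized (axles ride arm R): planetary set, 28/26/80 teeth
row 1: whole set turns with the arm by x
superposition row 2 [arm held]: sun y, ring −(28/80)·y, arm 0
boundary: total ω_sun = x + y = 0 and total ω_ring = x − (28/80)·y = 1  ⇒  y = -20/27, x = 20/27
row 2 ring = −(28/80)·(-20/27) = 7/27
totals (row 1 + row 2): sun 20/27 + (-20/27) = 0, ring 20/27 + 7/27 = 1, arm 20/27 + 0 = 20/27
asked cell (row2, ring) = 7/27

row1: w_G1=20/27 w_G3=20/27 w_R=20/27
row2: w_G1=-20/27 w_G3=7/27 w_R=0
total: w_G1=0 w_G3=1 w_R=20/27
asked value: 7/27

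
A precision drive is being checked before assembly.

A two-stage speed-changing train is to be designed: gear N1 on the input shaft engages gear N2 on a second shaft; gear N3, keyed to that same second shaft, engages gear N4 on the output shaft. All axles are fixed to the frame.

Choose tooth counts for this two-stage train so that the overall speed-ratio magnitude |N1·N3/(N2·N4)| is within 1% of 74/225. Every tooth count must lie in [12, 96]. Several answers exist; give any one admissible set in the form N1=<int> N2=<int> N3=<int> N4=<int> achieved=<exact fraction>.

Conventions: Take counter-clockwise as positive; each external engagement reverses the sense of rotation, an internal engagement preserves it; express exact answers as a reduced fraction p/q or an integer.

topology: fixed-axis compound train — 2 stages, target 74/225
target = 74/225 in lowest terms: an exact hit needs N1·N3 = k·74 and N2·N4 = k·225 for one integer k, every count in [12, 96]; additionally prefer no 1:1 stage (N1 ≠ N2, N3 ≠ N4)
k = 1…5: no 1:1-free in-range split of k·74 and k·225 into factor pairs; take k = 6
k = 6: N1·N3 = 444 = 12·37, N2·N4 = 1350 = 15·90
achieved = 12·37/(15·90) = 74/225; |achieved − target| = 0 ≤ 37/11250 ✓

N1=12 N2=15 N3=37 N4=90 achieved=74/225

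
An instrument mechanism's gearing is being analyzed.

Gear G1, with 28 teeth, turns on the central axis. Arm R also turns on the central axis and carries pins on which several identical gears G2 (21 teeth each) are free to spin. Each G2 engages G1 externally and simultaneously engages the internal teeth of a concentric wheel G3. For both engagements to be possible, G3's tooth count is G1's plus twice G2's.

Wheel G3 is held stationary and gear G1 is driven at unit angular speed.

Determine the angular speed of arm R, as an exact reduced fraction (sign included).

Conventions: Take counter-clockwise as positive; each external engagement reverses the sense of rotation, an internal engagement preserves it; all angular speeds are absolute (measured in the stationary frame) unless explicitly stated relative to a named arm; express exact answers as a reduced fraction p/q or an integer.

class = planetary set [G3 = 28+2·21 = 70; Willis about the carrier]
ring teeth: 28 + 2·21 = 70
28(ω_sun−ω_arm) = −70(ω_ring−ω_arm),  ω_ring = 0, ω_sun = 1
28(1−ω_arm) = −70(0−ω_arm)  ⇒  98·ω_arm = 28  ⇒  ω_arm = 2/7
exact speed ratio = 2/7

2/7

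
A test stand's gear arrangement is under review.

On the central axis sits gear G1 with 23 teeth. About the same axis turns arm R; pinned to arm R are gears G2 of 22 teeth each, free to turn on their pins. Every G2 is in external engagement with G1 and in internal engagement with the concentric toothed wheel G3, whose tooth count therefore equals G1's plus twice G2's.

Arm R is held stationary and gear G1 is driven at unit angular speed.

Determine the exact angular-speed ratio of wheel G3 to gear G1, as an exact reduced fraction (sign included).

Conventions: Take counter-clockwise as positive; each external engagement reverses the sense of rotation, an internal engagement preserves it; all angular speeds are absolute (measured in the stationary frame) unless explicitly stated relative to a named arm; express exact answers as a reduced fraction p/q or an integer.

class = planetary set [G3 = 23+2·22 = 67; Willis about the carrier]
ring teeth: 23 + 2·22 = 67
23(ω_sun−ω_arm) = −67(ω_ring−ω_arm),  ω_arm = 0, ω_sun = 1
ω_ring = 0 − (23/67)(1−0) = -23/67
ω_out/ω_in = -23/67

-23/67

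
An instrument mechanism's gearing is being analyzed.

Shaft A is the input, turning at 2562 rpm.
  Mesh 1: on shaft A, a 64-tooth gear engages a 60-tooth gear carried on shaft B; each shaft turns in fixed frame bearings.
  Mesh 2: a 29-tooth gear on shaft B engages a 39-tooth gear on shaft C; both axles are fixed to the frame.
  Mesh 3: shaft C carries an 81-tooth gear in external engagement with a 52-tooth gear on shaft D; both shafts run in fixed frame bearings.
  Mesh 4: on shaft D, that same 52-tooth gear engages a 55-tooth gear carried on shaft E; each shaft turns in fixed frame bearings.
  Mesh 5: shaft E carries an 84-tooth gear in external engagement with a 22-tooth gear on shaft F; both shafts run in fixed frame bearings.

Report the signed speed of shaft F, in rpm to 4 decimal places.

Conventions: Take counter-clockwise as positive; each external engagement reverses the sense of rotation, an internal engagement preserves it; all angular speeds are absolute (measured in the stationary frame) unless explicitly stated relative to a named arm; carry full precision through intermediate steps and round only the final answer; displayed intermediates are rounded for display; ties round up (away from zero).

-11426.6829 rpm

topology: fixed-axis compound train — 5 meshes, A→F
mesh 1 [64T→60T]: ω = 2562.0000×64/60 = 2732.8000 rpm, sense flips to −
mesh 2 [29T→39T]: ω = 2732.8000×29/39 = 2032.0821 rpm, sense flips to +
mesh 3 [81T→52T]: ω = 2032.0821×81/52 = 3165.3586 rpm, sense flips to −
mesh 4 [52T→55T]: ω = 3165.3586×52/55 = 2992.7027 rpm, sense flips to +
mesh 5 [84T→22T]: ω = 2992.7027×84/22 = 11426.6829 rpm, sense flips to −
signed output speed = -11426.6829 rpm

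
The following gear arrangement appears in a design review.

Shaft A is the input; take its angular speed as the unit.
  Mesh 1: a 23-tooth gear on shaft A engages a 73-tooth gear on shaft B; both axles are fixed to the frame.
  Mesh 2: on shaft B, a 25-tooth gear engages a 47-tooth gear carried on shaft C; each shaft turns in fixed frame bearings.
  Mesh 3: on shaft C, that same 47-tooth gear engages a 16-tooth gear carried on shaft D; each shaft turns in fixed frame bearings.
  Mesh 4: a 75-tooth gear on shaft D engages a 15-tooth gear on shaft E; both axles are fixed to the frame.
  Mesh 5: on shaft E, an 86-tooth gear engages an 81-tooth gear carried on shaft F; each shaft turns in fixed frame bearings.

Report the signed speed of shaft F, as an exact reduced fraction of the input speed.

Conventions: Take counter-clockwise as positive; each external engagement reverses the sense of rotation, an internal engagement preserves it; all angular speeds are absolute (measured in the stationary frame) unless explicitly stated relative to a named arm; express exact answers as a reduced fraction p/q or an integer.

-123625/47304

5-mesh fixed-axis compound train (all bearings frame-fixed)
mesh 1 [23T→73T]: |ω|/ω_in = 1×23/73 = 23/73, sense flips to −
mesh 2 [25T→47T]: |ω|/ω_in = (23/73)×25/47 = 575/3431, sense flips to +
mesh 3 [47T→16T]: |ω|/ω_in = (575/3431)×47/16 = 575/1168, sense flips to −
mesh 4 [75T→15T]: |ω|/ω_in = (575/1168)×75/15 = 2875/1168, sense flips to +
mesh 5 [86T→81T]: |ω|/ω_in = (2875/1168)×86/81 = 123625/47304, sense flips to −
signed output speed (× input speed) = -123625/47304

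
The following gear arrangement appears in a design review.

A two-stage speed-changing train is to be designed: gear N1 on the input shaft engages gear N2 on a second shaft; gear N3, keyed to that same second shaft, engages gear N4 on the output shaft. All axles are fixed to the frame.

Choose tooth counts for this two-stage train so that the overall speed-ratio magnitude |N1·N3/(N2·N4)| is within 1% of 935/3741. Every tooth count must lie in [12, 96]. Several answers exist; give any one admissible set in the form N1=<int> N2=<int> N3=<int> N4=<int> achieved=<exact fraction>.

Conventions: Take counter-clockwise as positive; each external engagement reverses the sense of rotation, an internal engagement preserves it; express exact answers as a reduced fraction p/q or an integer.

topology: fixed-axis compound train — 2 stages, target 935/3741
target = 935/3741 in lowest terms: an exact hit needs N1·N3 = k·935 and N2·N4 = k·3741 for one integer k, every count in [12, 96]; additionally prefer no 1:1 stage (N1 ≠ N2, N3 ≠ N4)
k = 1: N1·N3 = 935 = 17·55, N2·N4 = 3741 = 43·87
achieved = 17·55/(43·87) = 935/3741; |achieved − target| = 0 ≤ 187/74820 ✓

N1=17 N2=43 N3=55 N4=87 achieved=935/3741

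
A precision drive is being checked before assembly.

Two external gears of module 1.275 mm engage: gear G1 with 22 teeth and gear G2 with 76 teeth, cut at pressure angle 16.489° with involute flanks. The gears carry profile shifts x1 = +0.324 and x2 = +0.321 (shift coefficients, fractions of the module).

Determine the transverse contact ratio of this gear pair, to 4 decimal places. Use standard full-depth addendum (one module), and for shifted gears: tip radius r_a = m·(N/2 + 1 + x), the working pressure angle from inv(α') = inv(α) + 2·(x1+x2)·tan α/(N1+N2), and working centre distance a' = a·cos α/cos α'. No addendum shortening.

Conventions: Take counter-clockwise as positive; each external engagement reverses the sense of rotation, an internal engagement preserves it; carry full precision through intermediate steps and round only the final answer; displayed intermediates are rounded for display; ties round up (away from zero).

1.7419

recognized (one external pair, fixed centres): single-mesh tooth geometry, m = 1.275, N1 = 22, N2 = 76
base radii: r_b1 = 13.448211, r_b2 = 46.457457
tip radii: r_a1 = 15.713100, r_a2 = 50.134275
inv(α') = inv(16.489°) + 2·(+0.324+0.321)·tan α/(22+76) = 0.01211372  ⇒  α' = 18.70448°
a' = a·cos α / cos α' = 62.4750·cos 16.489°/cos 18.70448° = 63.245994
action lengths: √(r_a1²−r_b1²) = 8.126938, √(r_a2²−r_b2²) = 18.845429
base pitch p_b = π·m·cos α = 3.840800
CR = (8.126938 + 18.845429 − 63.245994·sin 18.70448°)/3.840800 = 1.741875
contact ratio ≈ 1.7419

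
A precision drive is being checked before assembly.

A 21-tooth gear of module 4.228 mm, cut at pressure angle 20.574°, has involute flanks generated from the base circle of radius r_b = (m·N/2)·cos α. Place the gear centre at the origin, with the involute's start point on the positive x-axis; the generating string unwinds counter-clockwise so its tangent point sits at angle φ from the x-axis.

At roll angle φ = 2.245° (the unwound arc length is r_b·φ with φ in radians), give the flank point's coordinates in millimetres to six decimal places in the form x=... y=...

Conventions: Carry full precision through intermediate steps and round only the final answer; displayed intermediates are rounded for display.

x=41.594404 y=0.000833

recognized (one wheel, involute flank): single-mesh tooth geometry, m = 4.228, N = 21
pitch radius r_p = m·N/2 = 4.228·21/2 = 44.394000
base radius r_b = r_p·cos α = 44.394000·cos 20.574° = 41.562511
roll angle φ = 2.245° = 0.03918264 rad
x = r_b·(cos φ + φ·sin φ) = 41.594404
y = r_b·(sin φ − φ·cos φ) = 0.000833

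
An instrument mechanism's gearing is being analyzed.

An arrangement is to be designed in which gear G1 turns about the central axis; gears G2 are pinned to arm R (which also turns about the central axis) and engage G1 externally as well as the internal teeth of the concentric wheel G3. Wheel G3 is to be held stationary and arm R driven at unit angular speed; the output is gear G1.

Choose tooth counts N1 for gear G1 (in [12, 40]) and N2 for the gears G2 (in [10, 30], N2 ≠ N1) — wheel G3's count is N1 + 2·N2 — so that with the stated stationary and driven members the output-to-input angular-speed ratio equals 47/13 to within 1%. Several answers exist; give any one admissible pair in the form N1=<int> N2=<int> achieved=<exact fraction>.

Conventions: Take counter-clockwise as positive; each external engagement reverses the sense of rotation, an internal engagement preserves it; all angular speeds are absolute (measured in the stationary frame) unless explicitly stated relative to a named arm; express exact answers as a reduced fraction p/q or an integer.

N1=26 N2=21 achieved=47/13

design class (target 47/13): planetary set
Willis with ω_ring = 0: ω_sun/ω_arm = (N1+N3)/N1; set equal to 47/13  ⇒  N3/N1 = 47/13 − 1 = 34/13
N3 = N1 + 2·N2  ⇒  N2/N1 = (N3/N1 − 1)/2 = (34/13 − 1)/2 = 21/26
smallest multiple with N1 ≥ 12 and N2 ≥ 10: k = 1  ⇒  N1 = 1·26 = 26, N2 = 1·21 = 21 (N1 ≤ 40, N2 ≤ 30, N2 ≠ N1 ✓), N3 = 26 + 2·21 = 68
check: (N1+N3)/N1 with N1 = 26, N3 = 68 gives 47/13; |achieved − target| = 0 ≤ 47/1300 ✓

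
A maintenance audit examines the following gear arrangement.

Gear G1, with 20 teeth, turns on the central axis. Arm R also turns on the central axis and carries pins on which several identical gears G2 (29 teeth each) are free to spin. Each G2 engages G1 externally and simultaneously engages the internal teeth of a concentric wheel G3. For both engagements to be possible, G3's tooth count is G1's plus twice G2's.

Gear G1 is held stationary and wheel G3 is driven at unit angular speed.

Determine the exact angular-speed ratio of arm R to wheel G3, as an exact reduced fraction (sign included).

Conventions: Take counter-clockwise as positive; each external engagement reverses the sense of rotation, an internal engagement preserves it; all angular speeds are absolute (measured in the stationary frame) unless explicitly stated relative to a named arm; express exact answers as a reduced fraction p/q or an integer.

recognized (axles ride arm R): planetary set, 20/29/78 teeth
ring teeth: 20 + 2·29 = 78
20(ω_sun−ω_arm) = −78(ω_ring−ω_arm),  ω_sun = 0, ω_ring = 1
20(0−ω_arm) = −78(1−ω_arm)  ⇒  98·ω_arm = 78  ⇒  ω_arm = 39/49
ω_out/ω_in = 39/49

39/49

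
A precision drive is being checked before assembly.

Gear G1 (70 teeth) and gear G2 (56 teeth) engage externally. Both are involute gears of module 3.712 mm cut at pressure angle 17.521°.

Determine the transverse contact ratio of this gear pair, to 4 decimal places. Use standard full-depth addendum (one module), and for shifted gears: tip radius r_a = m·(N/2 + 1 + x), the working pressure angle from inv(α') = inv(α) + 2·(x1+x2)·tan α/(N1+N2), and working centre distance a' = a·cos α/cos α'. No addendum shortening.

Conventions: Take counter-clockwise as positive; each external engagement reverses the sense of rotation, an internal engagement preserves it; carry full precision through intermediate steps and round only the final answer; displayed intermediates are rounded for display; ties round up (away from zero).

1.9499

recognized (one external pair, fixed centres): single-mesh tooth geometry, m = 3.712, N1 = 70, N2 = 56
base radii: r_b1 = 123.892579, r_b2 = 99.114063
tip radii: r_a1 = 133.632000, r_a2 = 107.648000
no profile shift: α' = α, a' = a
action lengths: √(r_a1²−r_b1²) = 50.081337, √(r_a2²−r_b2²) = 42.005885
base pitch p_b = π·m·cos α = 11.120572
CR = (50.081337 + 42.005885 − 233.856000·sin 17.52100°)/11.120572 = 1.949866
contact ratio ≈ 1.9499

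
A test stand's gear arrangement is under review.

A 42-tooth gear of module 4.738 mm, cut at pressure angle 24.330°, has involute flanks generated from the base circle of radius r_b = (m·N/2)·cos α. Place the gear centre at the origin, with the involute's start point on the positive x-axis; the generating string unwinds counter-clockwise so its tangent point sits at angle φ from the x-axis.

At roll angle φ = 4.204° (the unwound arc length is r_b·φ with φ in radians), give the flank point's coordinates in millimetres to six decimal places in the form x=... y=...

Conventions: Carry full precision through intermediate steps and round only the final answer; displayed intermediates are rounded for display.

recognized (one wheel, involute flank): single-mesh tooth geometry, m = 4.738, N = 42
pitch radius r_p = m·N/2 = 4.738·42/2 = 99.498000
base radius r_b = r_p·cos α = 99.498000·cos 24.330° = 90.661352
roll angle φ = 4.204° = 0.07337364 rad
x = r_b·(cos φ + φ·sin φ) = 90.905070
y = r_b·(sin φ − φ·cos φ) = 0.011931

x=90.905070 y=0.011931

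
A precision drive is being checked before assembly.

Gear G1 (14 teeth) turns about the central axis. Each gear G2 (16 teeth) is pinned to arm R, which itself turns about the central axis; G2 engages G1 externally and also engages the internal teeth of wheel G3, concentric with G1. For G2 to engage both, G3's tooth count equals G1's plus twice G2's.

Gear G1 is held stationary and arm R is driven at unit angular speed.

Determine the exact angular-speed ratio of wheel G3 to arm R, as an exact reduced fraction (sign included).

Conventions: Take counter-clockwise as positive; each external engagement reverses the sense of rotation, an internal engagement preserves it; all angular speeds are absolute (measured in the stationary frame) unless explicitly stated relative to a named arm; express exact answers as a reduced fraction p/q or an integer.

class = planetary set [G3 = 14+2·16 = 46; Willis about the carrier]
ring teeth: 14 + 2·16 = 46
14(ω_sun−ω_arm) = −46(ω_ring−ω_arm),  ω_sun = 0, ω_arm = 1
ω_ring = 1 − (14/46)(0−1) = 30/23
ω_out/ω_in = 30/23

30/23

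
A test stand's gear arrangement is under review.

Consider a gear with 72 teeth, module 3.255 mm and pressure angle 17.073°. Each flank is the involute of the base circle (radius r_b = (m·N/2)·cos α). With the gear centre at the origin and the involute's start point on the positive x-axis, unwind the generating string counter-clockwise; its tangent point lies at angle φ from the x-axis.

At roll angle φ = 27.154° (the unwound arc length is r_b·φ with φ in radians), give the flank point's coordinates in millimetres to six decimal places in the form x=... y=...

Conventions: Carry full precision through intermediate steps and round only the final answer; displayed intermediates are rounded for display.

x=123.898208 y=3.886033

recognized (one wheel, involute flank): single-mesh tooth geometry, m = 3.255, N = 72
pitch radius r_p = m·N/2 = 3.255·72/2 = 117.180000
base radius r_b = r_p·cos α = 117.180000·cos 17.073° = 112.016050
roll angle φ = 27.154° = 0.47392671 rad
x = r_b·(cos φ + φ·sin φ) = 123.898208
y = r_b·(sin φ − φ·cos φ) = 3.886033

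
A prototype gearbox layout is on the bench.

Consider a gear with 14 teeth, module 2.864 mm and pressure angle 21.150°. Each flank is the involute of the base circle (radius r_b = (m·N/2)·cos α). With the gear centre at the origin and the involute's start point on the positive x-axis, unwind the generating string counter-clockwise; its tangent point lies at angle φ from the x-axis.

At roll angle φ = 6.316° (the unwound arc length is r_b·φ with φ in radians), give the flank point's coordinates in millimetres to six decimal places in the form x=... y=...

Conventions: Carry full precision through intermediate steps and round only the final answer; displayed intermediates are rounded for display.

topology: single-mesh involute geometry — m = 2.864, N = 14
pitch radius r_p = m·N/2 = 2.864·14/2 = 20.048000
base radius r_b = r_p·cos α = 20.048000·cos 21.150° = 18.697547
roll angle φ = 6.316° = 0.11023500 rad
x = r_b·(cos φ + φ·sin φ) = 18.810806
y = r_b·(sin φ − φ·cos φ) = 0.008339

x=18.810806 y=0.008339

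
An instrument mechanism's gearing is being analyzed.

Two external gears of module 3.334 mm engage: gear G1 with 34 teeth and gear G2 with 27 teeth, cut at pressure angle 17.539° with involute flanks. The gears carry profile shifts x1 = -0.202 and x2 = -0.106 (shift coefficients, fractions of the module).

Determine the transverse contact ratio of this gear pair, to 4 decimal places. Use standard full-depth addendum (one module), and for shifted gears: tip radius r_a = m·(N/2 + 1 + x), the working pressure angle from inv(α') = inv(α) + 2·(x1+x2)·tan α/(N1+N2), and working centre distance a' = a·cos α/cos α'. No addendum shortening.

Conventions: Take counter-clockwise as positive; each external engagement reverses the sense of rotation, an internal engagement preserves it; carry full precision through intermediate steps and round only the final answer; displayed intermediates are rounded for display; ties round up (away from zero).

1.9189

class = single-mesh tooth geometry [involute pair 34T × 27T, m = 3.334]
base radii: r_b1 = 54.043156, r_b2 = 42.916624
tip radii: r_a1 = 59.338532, r_a2 = 47.989596
inv(α') = inv(17.539°) + 2·(-0.202-0.106)·tan α/(34+27) = 0.00674244  ⇒  α' = 15.45811°
a' = a·cos α / cos α' = 101.6870·cos 17.539°/cos 15.45811° = 100.598886
action lengths: √(r_a1²−r_b1²) = 24.503034, √(r_a2²−r_b2²) = 21.474746
base pitch p_b = π·m·cos α = 9.987152
CR = (24.503034 + 21.474746 − 100.598886·sin 15.45811°)/9.987152 = 1.918944
contact ratio ≈ 1.9189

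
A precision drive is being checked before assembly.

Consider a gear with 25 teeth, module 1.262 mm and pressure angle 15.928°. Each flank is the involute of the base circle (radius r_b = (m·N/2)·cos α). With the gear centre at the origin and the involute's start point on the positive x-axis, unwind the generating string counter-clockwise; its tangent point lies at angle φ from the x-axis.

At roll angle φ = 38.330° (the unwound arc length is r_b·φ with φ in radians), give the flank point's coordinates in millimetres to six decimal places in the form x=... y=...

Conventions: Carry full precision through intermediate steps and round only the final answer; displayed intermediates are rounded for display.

class = single-mesh tooth geometry [base-circle involute, m = 1.262, 25T]
pitch radius r_p = m·N/2 = 1.262·25/2 = 15.775000
base radius r_b = r_p·cos α = 15.775000·cos 15.928° = 15.169355
roll angle φ = 38.330° = 0.66898470 rad
x = r_b·(cos φ + φ·sin φ) = 18.193355
y = r_b·(sin φ − φ·cos φ) = 1.447212

x=18.193355 y=1.447212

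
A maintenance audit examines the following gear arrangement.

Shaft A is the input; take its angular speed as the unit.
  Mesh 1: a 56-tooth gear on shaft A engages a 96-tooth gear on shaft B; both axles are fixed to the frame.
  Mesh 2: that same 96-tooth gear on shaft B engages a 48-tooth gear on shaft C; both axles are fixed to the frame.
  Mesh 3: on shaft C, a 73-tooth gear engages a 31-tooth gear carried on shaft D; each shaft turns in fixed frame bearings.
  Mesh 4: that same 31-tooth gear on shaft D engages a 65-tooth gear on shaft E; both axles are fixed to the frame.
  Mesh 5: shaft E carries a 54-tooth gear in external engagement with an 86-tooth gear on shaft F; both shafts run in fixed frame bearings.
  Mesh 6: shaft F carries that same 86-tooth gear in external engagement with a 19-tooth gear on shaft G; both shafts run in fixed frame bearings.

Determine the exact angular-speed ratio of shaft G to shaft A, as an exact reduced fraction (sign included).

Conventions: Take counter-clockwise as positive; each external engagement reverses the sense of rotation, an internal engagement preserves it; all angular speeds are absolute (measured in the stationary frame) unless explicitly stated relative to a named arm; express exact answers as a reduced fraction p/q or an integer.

4599/1235

class = fixed-axis compound train [6 meshes; 6 ratios multiply, 6 sense flips]
mesh 1 [56T→96T]: running ratio 7/12, sense −
mesh 2 [96T→48T]: running ratio 7/6, sense +
mesh 3 [73T→31T]: running ratio 511/186, sense −
mesh 4 [31T→65T]: running ratio 511/390, sense +
mesh 5 [54T→86T]: running ratio 4599/5590, sense −
mesh 6 [86T→19T]: running ratio 4599/1235, sense +
ω_out/ω_in = 4599/1235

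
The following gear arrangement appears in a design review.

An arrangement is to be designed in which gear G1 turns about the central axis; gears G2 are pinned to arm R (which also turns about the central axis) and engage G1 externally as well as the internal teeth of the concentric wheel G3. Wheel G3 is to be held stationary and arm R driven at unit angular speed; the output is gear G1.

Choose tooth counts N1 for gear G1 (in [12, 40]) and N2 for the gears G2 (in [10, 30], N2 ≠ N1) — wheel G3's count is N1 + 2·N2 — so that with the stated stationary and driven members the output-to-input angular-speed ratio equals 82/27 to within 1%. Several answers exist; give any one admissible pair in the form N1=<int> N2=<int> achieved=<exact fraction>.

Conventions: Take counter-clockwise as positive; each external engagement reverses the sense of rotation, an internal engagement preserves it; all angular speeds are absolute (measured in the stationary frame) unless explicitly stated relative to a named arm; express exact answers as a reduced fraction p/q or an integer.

N1=27 N2=14 achieved=82/27

design class (target 82/27): planetary set
Willis with ω_ring = 0: ω_sun/ω_arm = (N1+N3)/N1; set equal to 82/27  ⇒  N3/N1 = 82/27 − 1 = 55/27
N3 = N1 + 2·N2  ⇒  N2/N1 = (N3/N1 − 1)/2 = (55/27 − 1)/2 = 14/27
smallest multiple with N1 ≥ 12 and N2 ≥ 10: k = 1  ⇒  N1 = 1·27 = 27, N2 = 1·14 = 14 (N1 ≤ 40, N2 ≤ 30, N2 ≠ N1 ✓), N3 = 27 + 2·14 = 55
check: (N1+N3)/N1 with N1 = 27, N3 = 55 gives 82/27; |achieved − target| = 0 ≤ 41/1350 ✓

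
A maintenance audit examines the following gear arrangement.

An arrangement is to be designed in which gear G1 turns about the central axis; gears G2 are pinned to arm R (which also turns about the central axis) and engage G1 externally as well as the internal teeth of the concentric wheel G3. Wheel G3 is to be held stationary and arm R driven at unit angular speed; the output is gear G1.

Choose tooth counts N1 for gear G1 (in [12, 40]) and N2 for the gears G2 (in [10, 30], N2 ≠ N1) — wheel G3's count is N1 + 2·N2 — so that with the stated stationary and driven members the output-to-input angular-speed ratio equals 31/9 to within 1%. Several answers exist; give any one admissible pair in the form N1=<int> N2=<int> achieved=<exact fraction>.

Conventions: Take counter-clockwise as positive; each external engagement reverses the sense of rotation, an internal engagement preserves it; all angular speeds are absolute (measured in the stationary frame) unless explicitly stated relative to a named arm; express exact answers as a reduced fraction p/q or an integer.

N1=18 N2=13 achieved=31/9

class = planetary set [ratio 31/9 wanted; Willis about the carrier]
Willis with ω_ring = 0: ω_sun/ω_arm = (N1+N3)/N1; set equal to 31/9  ⇒  N3/N1 = 31/9 − 1 = 22/9
N3 = N1 + 2·N2  ⇒  N2/N1 = (N3/N1 − 1)/2 = (22/9 − 1)/2 = 13/18
smallest multiple with N1 ≥ 12 and N2 ≥ 10: k = 1  ⇒  N1 = 1·18 = 18, N2 = 1·13 = 13 (N1 ≤ 40, N2 ≤ 30, N2 ≠ N1 ✓), N3 = 18 + 2·13 = 44
check: (N1+N3)/N1 with N1 = 18, N3 = 44 gives 31/9; |achieved − target| = 0 ≤ 31/900 ✓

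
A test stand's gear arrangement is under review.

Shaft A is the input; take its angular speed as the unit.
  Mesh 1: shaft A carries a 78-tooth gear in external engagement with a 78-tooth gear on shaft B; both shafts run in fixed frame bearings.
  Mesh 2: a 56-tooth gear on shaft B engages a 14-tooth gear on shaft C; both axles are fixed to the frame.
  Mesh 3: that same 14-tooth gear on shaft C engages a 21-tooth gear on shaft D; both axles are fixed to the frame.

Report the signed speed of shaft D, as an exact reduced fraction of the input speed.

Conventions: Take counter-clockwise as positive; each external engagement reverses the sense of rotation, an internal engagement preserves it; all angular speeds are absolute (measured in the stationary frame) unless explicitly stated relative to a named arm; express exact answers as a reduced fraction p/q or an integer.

3-mesh fixed-axis compound train (all bearings frame-fixed)
mesh 1 [78T→78T]: |ω|/ω_in = 1×78/78 = 1, sense flips to −
mesh 2 [56T→14T]: |ω|/ω_in = 1×56/14 = 4, sense flips to +
mesh 3 [14T→21T]: |ω|/ω_in = 4×14/21 = 8/3, sense flips to −
signed output speed (× input speed) = -8/3

-8/3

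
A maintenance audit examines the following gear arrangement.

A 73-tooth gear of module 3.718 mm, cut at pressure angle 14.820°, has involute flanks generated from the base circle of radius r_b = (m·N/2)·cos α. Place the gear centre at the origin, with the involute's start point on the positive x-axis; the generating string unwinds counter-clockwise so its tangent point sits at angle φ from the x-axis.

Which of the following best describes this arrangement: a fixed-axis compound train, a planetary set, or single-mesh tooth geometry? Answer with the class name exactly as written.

single-mesh tooth geometry

topology: single-mesh involute geometry — m = 3.718, N = 73
classification: single-mesh tooth geometry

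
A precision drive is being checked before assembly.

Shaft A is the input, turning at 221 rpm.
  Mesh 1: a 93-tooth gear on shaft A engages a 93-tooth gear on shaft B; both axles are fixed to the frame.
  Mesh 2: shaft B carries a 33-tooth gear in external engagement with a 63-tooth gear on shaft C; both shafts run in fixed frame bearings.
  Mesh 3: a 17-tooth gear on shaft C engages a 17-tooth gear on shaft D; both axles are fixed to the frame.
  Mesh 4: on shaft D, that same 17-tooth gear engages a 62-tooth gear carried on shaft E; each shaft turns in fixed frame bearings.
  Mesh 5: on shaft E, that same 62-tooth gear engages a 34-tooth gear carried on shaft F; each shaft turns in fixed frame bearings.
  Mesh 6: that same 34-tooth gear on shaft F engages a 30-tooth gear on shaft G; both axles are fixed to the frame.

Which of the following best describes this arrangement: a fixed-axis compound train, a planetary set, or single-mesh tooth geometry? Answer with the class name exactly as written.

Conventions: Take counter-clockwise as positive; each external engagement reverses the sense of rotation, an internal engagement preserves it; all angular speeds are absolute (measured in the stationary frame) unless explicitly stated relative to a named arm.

class = fixed-axis compound train [6 meshes; 6 ratios multiply, 6 sense flips]
classification: fixed-axis compound train

fixed-axis compound train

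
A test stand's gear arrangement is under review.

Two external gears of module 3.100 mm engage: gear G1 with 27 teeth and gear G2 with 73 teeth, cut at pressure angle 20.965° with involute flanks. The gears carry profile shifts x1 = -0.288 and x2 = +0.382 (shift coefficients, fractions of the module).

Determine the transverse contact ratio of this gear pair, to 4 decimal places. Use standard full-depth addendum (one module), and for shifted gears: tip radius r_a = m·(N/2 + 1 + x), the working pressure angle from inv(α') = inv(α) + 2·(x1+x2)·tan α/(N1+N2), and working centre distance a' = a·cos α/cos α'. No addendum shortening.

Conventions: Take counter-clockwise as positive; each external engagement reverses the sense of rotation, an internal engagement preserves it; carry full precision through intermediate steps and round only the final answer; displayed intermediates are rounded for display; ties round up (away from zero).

1.6860

topology: single-mesh involute geometry — m = 3.100, 27T/73T pair
base radii: r_b1 = 39.079495, r_b2 = 105.659376
tip radii: r_a1 = 44.057200, r_a2 = 117.434200
inv(α') = inv(20.965°) + 2·(-0.288+0.382)·tan α/(27+73) = 0.01797539  ⇒  α' = 21.24209°
a' = a·cos α / cos α' = 155.0000·cos 20.965°/cos 21.24209° = 155.289569
action lengths: √(r_a1²−r_b1²) = 20.342810, √(r_a2²−r_b2²) = 51.253172
base pitch p_b = π·m·cos α = 9.094211
CR = (20.342810 + 51.253172 − 155.289569·sin 21.24209°)/9.094211 = 1.686031
contact ratio ≈ 1.6860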